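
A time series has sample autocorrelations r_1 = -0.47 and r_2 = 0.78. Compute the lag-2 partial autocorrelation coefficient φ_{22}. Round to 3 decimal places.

0.718

φ_{22} = (r_2 − r_1²) / (1 − r_1²)
r_1² = (-0.47)² = 0.2209
Numerator = 0.78 − 0.2209 = 0.5591; denominator = 1 − 0.2209 = 0.7791
φ_{22} = 0.5591 / 0.7791 = 0.718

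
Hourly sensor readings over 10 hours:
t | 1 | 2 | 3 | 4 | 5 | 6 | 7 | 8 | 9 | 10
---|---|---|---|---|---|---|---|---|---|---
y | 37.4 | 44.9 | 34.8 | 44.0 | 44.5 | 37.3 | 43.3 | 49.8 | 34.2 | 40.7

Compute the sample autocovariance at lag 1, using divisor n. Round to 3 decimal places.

-10.578

Mean ȳ = (37.4 + 44.9 + 34.8 + 44.0 + 44.5 + 37.3 + 43.3 + 49.8 + 34.2 + 40.7)/10 = 41.0900
Σ_{t=1}^{9}(y_t−ȳ)(y_{t+1}−ȳ) = -105.7801
γ_1 = -105.7801 / 10 = -10.578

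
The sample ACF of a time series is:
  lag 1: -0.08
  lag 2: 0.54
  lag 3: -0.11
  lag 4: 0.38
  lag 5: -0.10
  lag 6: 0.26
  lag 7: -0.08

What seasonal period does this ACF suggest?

2

The largest autocorrelation is r_2 = 0.54, with weaker echoes at lags 4 (0.38) and 6 (0.26); the remaining lags stay at or below -0.08.
The dominant spike at lag 2 indicates a seasonal period of 2.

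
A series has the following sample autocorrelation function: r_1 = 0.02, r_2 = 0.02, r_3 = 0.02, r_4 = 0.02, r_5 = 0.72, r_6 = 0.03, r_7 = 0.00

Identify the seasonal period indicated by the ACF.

5

The largest autocorrelation is r_5 = 0.72; the remaining lags stay at or below 0.03.
The dominant spike at lag 5 indicates a seasonal period of 5.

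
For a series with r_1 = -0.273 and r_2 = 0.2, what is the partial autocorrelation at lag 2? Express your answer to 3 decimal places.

0.136

φ_{22} = (r_2 − r_1²) / (1 − r_1²)
r_1² = (-0.273)² = 0.074529
Numerator = 0.2 − 0.0745 = 0.1255; denominator = 1 − 0.0745 = 0.9255
φ_{22} = 0.1255 / 0.9255 = 0.136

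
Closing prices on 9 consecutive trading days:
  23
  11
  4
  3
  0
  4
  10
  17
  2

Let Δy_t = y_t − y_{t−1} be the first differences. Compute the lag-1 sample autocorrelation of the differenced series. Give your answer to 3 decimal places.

0.109

First differences Δy: -12, -7, -1, -3, 4, 6, 7, -15
Mean of differences = -2.6250
Numerator Σ(Δy_t−Δȳ)(Δy_{t+1}−Δȳ) = 51.8594
Denominator Σ(Δy_t−Δȳ)² = 473.8750
r_1(Δy) = 51.8594 / 473.8750 = 0.109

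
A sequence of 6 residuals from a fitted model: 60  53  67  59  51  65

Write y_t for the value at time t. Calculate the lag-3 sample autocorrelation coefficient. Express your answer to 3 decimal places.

Mean ȳ = (60 + 53 + 67 + 59 + 51 + 65)/6 = 59.1667
Deviations from mean: 0.8333, -6.1667, 7.8333, -0.1667, -8.1667, 5.8333
Numerator Σ_{t=1}^{3}(y_t−ȳ)(y_{t+3}−ȳ) = 95.9167
Denominator Σ(y_t−ȳ)² = 200.8333
r_3 = 95.9167 / 200.8333 = 0.478

0.478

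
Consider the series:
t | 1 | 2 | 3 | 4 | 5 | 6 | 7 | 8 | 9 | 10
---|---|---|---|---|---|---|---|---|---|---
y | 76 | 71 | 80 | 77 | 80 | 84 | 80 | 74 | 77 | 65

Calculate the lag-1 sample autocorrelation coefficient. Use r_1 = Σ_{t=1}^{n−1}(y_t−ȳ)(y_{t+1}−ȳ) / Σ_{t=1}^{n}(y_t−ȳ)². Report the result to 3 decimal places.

0.095

Mean ȳ = (76 + 71 + 80 + 77 + 80 + 84 + 80 + 74 + 77 + 65)/10 = 76.4000
Numerator Σ_{t=1}^{9}(y_t−ȳ)(y_{t+1}−ȳ) = 24.8400
Denominator Σ(y_t−ȳ)² = 262.4000
r_1 = 24.8400 / 262.4000 = 0.095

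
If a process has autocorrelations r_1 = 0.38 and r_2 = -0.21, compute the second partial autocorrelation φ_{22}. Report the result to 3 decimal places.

φ_{22} = (r_2 − r_1²) / (1 − r_1²)
r_1² = (0.38)² = 0.1444
Numerator = -0.21 − 0.1444 = -0.3544; denominator = 1 − 0.1444 = 0.8556
φ_{22} = -0.3544 / 0.8556 = -0.414

-0.414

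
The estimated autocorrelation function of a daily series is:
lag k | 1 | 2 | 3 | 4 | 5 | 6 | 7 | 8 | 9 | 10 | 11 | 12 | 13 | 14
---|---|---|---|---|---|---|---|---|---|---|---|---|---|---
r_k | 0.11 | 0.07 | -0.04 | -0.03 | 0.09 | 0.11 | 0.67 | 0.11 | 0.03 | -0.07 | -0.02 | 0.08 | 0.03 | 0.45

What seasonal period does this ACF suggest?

The largest autocorrelation is r_7 = 0.67, with a weaker echo at lag 14 (0.45); the remaining lags stay at or below 0.11.
The dominant spike at lag 7 indicates a seasonal period of 7.

7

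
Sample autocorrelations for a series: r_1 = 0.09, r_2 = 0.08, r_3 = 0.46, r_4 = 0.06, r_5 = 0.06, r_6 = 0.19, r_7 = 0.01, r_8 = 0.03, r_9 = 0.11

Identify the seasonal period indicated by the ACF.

The largest autocorrelation is r_3 = 0.46, with a weaker echo at lag 6 (0.19); the remaining lags stay at or below 0.11.
The dominant spike at lag 3 indicates a seasonal period of 3.

3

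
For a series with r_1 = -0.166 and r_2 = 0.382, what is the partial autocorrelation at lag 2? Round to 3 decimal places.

0.364

φ_{22} = (r_2 − r_1²) / (1 − r_1²)
r_1² = (-0.166)² = 0.027556
Numerator = 0.382 − 0.0276 = 0.3544; denominator = 1 − 0.0276 = 0.9724
φ_{22} = 0.3544 / 0.9724 = 0.364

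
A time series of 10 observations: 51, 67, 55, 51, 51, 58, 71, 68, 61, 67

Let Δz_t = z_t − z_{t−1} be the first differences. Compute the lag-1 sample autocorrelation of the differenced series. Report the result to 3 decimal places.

First differences Δz: 16, -12, -4, 0, 7, 13, -3, -7, 6
Mean of differences = 1.7778
Numerator Σ(Δz_t−Δz̄)(Δz_{t+1}−Δz̄) = -105.4938
Denominator Σ(Δz_t−Δz̄)² = 699.5556
r_1(Δz) = -105.4938 / 699.5556 = -0.151

-0.151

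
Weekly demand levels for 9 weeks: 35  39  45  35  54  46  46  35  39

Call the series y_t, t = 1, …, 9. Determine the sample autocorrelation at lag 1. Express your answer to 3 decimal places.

Mean ȳ = (35 + 39 + 45 + 35 + 54 + 46 + 46 + 35 + 39)/9 = 41.5556
Numerator Σ_{t=1}^{8}(y_t−ȳ)(y_{t+1}−ȳ) = -33.5309
Denominator Σ(y_t−ȳ)² = 348.2222
r_1 = -33.5309 / 348.2222 = -0.096

-0.096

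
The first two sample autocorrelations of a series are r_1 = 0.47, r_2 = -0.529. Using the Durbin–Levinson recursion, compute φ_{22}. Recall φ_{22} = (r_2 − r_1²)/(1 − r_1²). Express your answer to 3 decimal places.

-0.963

φ_{22} = (r_2 − r_1²) / (1 − r_1²)
r_1² = (0.47)² = 0.2209
Numerator = -0.529 − 0.2209 = -0.7499; denominator = 1 − 0.2209 = 0.7791
φ_{22} = -0.7499 / 0.7791 = -0.963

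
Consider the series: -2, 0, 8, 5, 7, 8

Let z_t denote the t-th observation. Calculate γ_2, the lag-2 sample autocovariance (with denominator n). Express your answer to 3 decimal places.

Mean z̄ = (-2 + 0 + 8 + 5 + 7 + 8)/6 = 4.3333
Σ_{t=1}^{4}(z_t−z̄)(z_{t+2}−z̄) = -13.8889
γ_2 = -13.8889 / 6 = -2.315

-2.315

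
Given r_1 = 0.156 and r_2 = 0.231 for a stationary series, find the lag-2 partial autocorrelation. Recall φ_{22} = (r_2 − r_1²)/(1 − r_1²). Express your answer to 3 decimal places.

φ_{22} = (r_2 − r_1²) / (1 − r_1²)
r_1² = (0.156)² = 0.024336
Numerator = 0.231 − 0.0243 = 0.2067; denominator = 1 − 0.0243 = 0.9757
φ_{22} = 0.2067 / 0.9757 = 0.212

0.212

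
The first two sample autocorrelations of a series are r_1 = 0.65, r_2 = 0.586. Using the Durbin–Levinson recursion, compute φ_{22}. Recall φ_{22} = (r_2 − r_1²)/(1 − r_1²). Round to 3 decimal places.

φ_{22} = (r_2 − r_1²) / (1 − r_1²)
r_1² = (0.65)² = 0.4225
Numerator = 0.586 − 0.4225 = 0.1635; denominator = 1 − 0.4225 = 0.5775
φ_{22} = 0.1635 / 0.5775 = 0.283

0.283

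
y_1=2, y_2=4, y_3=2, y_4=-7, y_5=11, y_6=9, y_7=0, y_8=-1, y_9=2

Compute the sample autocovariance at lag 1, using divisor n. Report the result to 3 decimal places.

Mean ȳ = (2 + 4 + 2 − 7 + 11 + 9 + 0 − 1 + 2)/9 = 2.4444
Σ_{t=1}^{8}(y_t−ȳ)(y_{t+1}−ȳ) = -27.9753
γ_1 = -27.9753 / 9 = -3.108

-3.108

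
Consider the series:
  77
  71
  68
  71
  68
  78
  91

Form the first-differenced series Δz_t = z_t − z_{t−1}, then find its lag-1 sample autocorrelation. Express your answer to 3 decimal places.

0.261

First differences Δz: -6, -3, 3, -3, 10, 13
Mean of differences = 2.3333
Numerator Σ(Δz_t−Δz̄)(Δz_{t+1}−Δz̄) = 78.2222
Denominator Σ(Δz_t−Δz̄)² = 299.3333
r_1(Δz) = 78.2222 / 299.3333 = 0.261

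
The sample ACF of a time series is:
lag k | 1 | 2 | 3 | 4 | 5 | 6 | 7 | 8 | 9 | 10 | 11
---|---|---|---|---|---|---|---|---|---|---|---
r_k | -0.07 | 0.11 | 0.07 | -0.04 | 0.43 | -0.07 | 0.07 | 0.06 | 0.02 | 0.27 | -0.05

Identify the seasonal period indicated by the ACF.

The largest autocorrelation is r_5 = 0.43, with a weaker echo at lag 10 (0.27); the remaining lags stay at or below 0.11.
The dominant spike at lag 5 indicates a seasonal period of 5.

5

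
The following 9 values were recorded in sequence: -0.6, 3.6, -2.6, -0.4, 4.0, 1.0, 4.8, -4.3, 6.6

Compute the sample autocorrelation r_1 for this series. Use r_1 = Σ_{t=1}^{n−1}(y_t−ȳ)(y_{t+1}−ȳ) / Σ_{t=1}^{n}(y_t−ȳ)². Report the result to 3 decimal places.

Mean ȳ = (-0.6 + 3.6 − 2.6 − 0.4 + 4.0 + 1.0 + 4.8 − 4.3 + 6.6)/9 = 1.3444
Numerator Σ_{t=1}^{8}(y_t−ȳ)(y_{t+1}−ȳ) = -62.3086
Denominator Σ(y_t−ȳ)² = 106.0622
r_1 = -62.3086 / 106.0622 = -0.587

-0.587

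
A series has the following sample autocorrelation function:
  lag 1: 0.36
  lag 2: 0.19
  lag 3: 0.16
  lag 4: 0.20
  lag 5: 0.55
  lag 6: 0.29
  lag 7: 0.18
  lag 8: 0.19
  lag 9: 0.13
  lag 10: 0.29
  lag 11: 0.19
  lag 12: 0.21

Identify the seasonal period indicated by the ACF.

5

The largest autocorrelation is r_5 = 0.55; the remaining lags stay at or below 0.36. The elevated value at lag 1 (0.36), dropping to 0.19 at lag 2, reflects decaying short-term dependence rather than seasonality.
The dominant spike at lag 5 indicates a seasonal period of 5.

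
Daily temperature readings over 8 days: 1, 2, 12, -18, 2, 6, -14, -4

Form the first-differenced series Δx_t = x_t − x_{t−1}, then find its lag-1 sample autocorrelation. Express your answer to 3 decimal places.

First differences Δx: 1, 10, -30, 20, 4, -20, 10
Mean of differences = -0.7143
Numerator Σ(Δx_t−Δx̄)(Δx_{t+1}−Δx̄) = -1101.9388
Denominator Σ(Δx_t−Δx̄)² = 1913.4286
r_1(Δx) = -1101.9388 / 1913.4286 = -0.576

-0.576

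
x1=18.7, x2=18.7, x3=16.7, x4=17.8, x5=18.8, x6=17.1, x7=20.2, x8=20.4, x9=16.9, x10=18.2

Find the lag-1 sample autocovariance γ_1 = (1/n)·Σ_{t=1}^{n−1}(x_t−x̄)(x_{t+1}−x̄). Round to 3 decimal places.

-0.163

Mean x̄ = (18.7 + 18.7 + 16.7 + 17.8 + 18.8 + 17.1 + 20.2 + 20.4 + 16.9 + 18.2)/10 = 18.3500
Σ_{t=1}^{9}(x_t−x̄)(x_{t+1}−x̄) = -1.6325
γ_1 = -1.6325 / 10 = -0.163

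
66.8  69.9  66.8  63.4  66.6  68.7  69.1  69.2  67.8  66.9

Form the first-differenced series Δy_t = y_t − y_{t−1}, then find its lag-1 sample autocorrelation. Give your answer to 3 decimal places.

-0.025

First differences Δy: 3.1, -3.1, -3.4, 3.2, 2.1, 0.4, 0.1, -1.4, -0.9
Mean of differences = 0.0111
Numerator Σ(Δy_t−Δȳ)(Δy_{t+1}−Δȳ) = -1.2068
Denominator Σ(Δy_t−Δȳ)² = 48.3689
r_1(Δy) = -1.2068 / 48.3689 = -0.025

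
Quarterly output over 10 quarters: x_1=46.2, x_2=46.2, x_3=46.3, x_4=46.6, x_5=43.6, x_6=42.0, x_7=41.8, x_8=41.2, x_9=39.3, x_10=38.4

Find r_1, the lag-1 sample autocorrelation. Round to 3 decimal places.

Mean x̄ = (46.2 + 46.2 + 46.3 + 46.6 + 43.6 + 42.0 + 41.8 + 41.2 + 39.3 + 38.4)/10 = 43.1600
Numerator Σ_{t=1}^{9}(x_t−x̄)(x_{t+1}−x̄) = 60.7744
Denominator Σ(x_t−x̄)² = 84.9640
r_1 = 60.7744 / 84.9640 = 0.715

0.715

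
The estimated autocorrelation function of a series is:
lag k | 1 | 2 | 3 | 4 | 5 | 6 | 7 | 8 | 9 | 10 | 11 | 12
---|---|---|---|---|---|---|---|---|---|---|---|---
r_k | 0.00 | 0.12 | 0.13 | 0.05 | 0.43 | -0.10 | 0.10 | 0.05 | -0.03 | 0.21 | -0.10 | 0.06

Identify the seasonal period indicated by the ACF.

The largest autocorrelation is r_5 = 0.43, with a weaker echo at lag 10 (0.21); the remaining lags stay at or below 0.13.
The dominant spike at lag 5 indicates a seasonal period of 5.

5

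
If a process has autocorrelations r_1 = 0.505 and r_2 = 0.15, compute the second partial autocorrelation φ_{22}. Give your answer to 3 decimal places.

-0.141

φ_{22} = (r_2 − r_1²) / (1 − r_1²)
r_1² = (0.505)² = 0.255025
Numerator = 0.15 − 0.2550 = -0.1050; denominator = 1 − 0.2550 = 0.7450
φ_{22} = -0.1050 / 0.7450 = -0.141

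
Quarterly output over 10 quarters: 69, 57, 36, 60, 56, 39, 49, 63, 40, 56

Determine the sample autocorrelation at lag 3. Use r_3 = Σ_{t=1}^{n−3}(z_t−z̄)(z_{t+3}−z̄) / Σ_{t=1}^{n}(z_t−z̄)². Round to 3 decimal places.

0.478

Mean z̄ = (69 + 57 + 36 + 60 + 56 + 39 + 49 + 63 + 40 + 56)/10 = 52.5000
Numerator Σ_{t=1}^{7}(z_t−z̄)(z_{t+3}−z̄) = 529.2500
Denominator Σ(z_t−z̄)² = 1106.5000
r_3 = 529.2500 / 1106.5000 = 0.478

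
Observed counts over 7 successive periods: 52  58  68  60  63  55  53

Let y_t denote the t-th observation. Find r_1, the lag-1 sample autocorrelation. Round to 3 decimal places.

0.120

Mean ȳ = (52 + 58 + 68 + 60 + 63 + 55 + 53)/7 = 58.4286
Deviations from mean: -6.4286, -0.4286, 9.5714, 1.5714, 4.5714, -3.4286, -5.4286
Σ(y_t−ȳ)(y_{t+1}−ȳ) = (2.7551) + (-4.1020) + (15.0408) + (7.1837) + (-15.6735) + (18.6122) = 23.8163
Denominator Σ(y_t−ȳ)² = 197.7143
r_1 = 23.8163 / 197.7143 = 0.120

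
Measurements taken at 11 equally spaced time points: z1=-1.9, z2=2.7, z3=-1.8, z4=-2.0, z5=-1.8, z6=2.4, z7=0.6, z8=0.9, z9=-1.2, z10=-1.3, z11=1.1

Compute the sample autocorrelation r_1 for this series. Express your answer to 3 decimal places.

Mean z̄ = (-1.9 + 2.7 − 1.8 − 2.0 − 1.8 + 2.4 + 0.6 + 0.9 − 1.2 − 1.3 + 1.1)/11 = -0.2091
Numerator Σ_{t=1}^{10}(z_t−z̄)(z_{t+1}−z̄) = -6.4374
Denominator Σ(z_t−z̄)² = 32.1691
r_1 = -6.4374 / 32.1691 = -0.200

-0.200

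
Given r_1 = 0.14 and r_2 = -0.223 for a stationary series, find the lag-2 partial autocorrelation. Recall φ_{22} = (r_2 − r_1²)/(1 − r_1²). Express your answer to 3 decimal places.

φ_{22} = (r_2 − r_1²) / (1 − r_1²)
r_1² = (0.14)² = 0.0196
Numerator = -0.223 − 0.0196 = -0.2426; denominator = 1 − 0.0196 = 0.9804
φ_{22} = -0.2426 / 0.9804 = -0.247

-0.247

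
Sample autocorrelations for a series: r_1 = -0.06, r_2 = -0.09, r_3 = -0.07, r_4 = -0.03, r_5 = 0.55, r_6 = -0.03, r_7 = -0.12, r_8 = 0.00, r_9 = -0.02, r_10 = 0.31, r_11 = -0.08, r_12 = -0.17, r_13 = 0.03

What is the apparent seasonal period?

The largest autocorrelation is r_5 = 0.55, with a weaker echo at lag 10 (0.31); the remaining lags stay at or below 0.03.
The dominant spike at lag 5 indicates a seasonal period of 5.

5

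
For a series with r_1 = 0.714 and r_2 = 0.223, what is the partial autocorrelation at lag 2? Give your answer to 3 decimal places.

φ_{22} = (r_2 − r_1²) / (1 − r_1²)
r_1² = (0.714)² = 0.509796
Numerator = 0.223 − 0.5098 = -0.2868; denominator = 1 − 0.5098 = 0.4902
φ_{22} = -0.2868 / 0.4902 = -0.585

-0.585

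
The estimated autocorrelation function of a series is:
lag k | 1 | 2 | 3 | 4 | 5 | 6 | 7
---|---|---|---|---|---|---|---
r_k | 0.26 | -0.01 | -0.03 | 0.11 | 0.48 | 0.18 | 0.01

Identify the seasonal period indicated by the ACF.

5

The largest autocorrelation is r_5 = 0.48; the remaining lags stay at or below 0.26.
The dominant spike at lag 5 indicates a seasonal period of 5.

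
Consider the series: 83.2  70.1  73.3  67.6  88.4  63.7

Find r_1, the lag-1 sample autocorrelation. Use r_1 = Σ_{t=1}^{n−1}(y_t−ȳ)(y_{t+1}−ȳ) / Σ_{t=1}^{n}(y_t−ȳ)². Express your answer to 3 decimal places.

Mean ȳ = (83.2 + 70.1 + 73.3 + 67.6 + 88.4 + 63.7)/6 = 74.3833
Deviations from mean: 8.8167, -4.2833, -1.0833, -6.7833, 14.0167, -10.6833
Σ(y_t−ȳ)(y_{t+1}−ȳ) = (-37.7647) + (4.6403) + (7.3486) + (-95.0797) + (-149.7447) = -270.6003
Denominator Σ(y_t−ȳ)² = 453.8683
r_1 = -270.6003 / 453.8683 = -0.596

-0.596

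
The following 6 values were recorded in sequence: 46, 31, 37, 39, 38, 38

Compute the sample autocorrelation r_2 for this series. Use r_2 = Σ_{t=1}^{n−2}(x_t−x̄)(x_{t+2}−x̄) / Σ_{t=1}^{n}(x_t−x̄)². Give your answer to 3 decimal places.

Mean x̄ = (46 + 31 + 37 + 39 + 38 + 38)/6 = 38.1667
Numerator Σ_{t=1}^{4}(x_t−x̄)(x_{t+2}−x̄) = -15.0556
Denominator Σ(x_t−x̄)² = 114.8333
r_2 = -15.0556 / 114.8333 = -0.131

-0.131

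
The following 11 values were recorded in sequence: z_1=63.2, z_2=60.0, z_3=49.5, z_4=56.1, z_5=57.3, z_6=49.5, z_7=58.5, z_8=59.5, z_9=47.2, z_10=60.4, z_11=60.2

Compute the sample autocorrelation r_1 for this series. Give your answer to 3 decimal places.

Mean z̄ = (63.2 + 60.0 + 49.5 + 56.1 + 57.3 + 49.5 + 58.5 + 59.5 + 47.2 + 60.4 + 60.2)/11 = 56.4909
Numerator Σ_{t=1}^{10}(z_t−z̄)(z_{t+1}−z̄) = -62.0055
Denominator Σ(z_t−z̄)² = 284.3291
r_1 = -62.0055 / 284.3291 = -0.218

-0.218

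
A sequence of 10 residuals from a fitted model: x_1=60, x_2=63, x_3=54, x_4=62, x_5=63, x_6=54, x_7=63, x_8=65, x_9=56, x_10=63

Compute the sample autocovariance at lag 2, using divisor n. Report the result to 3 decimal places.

-4.248

Mean x̄ = (60 + 63 + 54 + 62 + 63 + 54 + 63 + 65 + 56 + 63)/10 = 60.3000
Σ_{t=1}^{8}(x_t−x̄)(x_{t+2}−x̄) = -42.4800
γ_2 = -42.4800 / 10 = -4.248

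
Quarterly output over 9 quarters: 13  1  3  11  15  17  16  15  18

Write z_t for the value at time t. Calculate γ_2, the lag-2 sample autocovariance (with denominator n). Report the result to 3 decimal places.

Mean z̄ = (13 + 1 + 3 + 11 + 15 + 17 + 16 + 15 + 18)/9 = 12.1111
Σ_{t=1}^{7}(z_t−z̄)(z_{t+2}−z̄) = 20.7531
γ_2 = 20.7531 / 9 = 2.306

2.306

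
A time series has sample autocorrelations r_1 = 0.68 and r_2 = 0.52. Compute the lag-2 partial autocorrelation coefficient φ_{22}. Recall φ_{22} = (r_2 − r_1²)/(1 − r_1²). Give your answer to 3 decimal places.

0.107

φ_{22} = (r_2 − r_1²) / (1 − r_1²)
r_1² = (0.68)² = 0.4624
Numerator = 0.52 − 0.4624 = 0.0576; denominator = 1 − 0.4624 = 0.5376
φ_{22} = 0.0576 / 0.5376 = 0.107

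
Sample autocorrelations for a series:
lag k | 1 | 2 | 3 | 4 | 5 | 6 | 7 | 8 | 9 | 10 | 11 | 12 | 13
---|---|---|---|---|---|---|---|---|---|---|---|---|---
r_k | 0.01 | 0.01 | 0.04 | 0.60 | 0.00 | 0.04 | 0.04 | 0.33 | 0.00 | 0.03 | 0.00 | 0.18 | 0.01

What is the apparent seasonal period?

4

The largest autocorrelation is r_4 = 0.60, with weaker echoes at lags 8 (0.33) and 12 (0.18); the remaining lags stay at or below 0.04.
The dominant spike at lag 4 indicates a seasonal period of 4.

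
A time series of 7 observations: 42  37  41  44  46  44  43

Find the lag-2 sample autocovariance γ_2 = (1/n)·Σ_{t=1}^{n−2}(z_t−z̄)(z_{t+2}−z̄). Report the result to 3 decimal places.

Mean z̄ = (42 + 37 + 41 + 44 + 46 + 44 + 43)/7 = 42.4286
Deviations: -0.4286, -5.4286, -1.4286, 1.5714, 3.5714, 1.5714, 0.5714
Σ_{t=1}^{5}(z_t−z̄)(z_{t+2}−z̄) = -8.5102
γ_2 = -8.5102 / 7 = -1.216

-1.216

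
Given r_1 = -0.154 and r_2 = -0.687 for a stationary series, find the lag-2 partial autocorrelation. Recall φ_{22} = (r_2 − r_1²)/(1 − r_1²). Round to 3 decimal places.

-0.728

φ_{22} = (r_2 − r_1²) / (1 − r_1²)
r_1² = (-0.154)² = 0.023716
Numerator = -0.687 − 0.0237 = -0.7107; denominator = 1 − 0.0237 = 0.9763
φ_{22} = -0.7107 / 0.9763 = -0.728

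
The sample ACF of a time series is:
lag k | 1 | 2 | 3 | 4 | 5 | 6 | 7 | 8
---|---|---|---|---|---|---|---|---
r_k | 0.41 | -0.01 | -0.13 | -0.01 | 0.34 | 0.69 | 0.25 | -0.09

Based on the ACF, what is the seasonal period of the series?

The largest autocorrelation is r_6 = 0.69; the remaining lags stay at or below 0.41.
The dominant spike at lag 6 indicates a seasonal period of 6.

6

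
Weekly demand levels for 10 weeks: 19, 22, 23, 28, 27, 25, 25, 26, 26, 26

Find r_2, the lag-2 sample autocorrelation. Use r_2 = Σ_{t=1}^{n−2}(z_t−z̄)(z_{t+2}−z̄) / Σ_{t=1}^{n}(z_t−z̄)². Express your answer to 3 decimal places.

Mean z̄ = (19 + 22 + 23 + 28 + 27 + 25 + 25 + 26 + 26 + 26)/10 = 24.7000
Numerator Σ_{t=1}^{8}(z_t−z̄)(z_{t+2}−z̄) = 1.0200
Denominator Σ(z_t−z̄)² = 64.1000
r_2 = 1.0200 / 64.1000 = 0.016

0.016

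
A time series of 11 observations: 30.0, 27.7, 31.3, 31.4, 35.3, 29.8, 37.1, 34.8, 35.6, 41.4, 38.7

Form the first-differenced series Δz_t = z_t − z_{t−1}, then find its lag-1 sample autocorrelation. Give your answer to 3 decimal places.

-0.713

First differences Δz: -2.3, 3.6, 0.1, 3.9, -5.5, 7.3, -2.3, 0.8, 5.8, -2.7
Mean of differences = 0.8700
Numerator Σ(Δz_t−Δz̄)(Δz_{t+1}−Δz̄) = -111.4559
Denominator Σ(Δz_t−Δz̄)² = 156.3010
r_1(Δz) = -111.4559 / 156.3010 = -0.713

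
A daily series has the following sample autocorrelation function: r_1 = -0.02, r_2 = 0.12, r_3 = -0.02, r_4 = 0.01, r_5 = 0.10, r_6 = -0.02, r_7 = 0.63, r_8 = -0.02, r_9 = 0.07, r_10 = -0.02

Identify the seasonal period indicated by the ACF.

The largest autocorrelation is r_7 = 0.63; the remaining lags stay at or below 0.12.
The dominant spike at lag 7 indicates a seasonal period of 7.

7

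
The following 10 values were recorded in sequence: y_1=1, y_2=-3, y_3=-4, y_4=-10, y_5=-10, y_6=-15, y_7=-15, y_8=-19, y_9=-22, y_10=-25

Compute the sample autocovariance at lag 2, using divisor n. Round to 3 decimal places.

Mean ȳ = (1 − 3 − 4 − 10 − 10 − 15 − 15 − 19 − 22 − 25)/10 = -12.2000
Σ_{t=1}^{8}(y_t−ȳ)(y_{t+2}−ȳ) = 267.7200
γ_2 = 267.7200 / 10 = 26.772

26.772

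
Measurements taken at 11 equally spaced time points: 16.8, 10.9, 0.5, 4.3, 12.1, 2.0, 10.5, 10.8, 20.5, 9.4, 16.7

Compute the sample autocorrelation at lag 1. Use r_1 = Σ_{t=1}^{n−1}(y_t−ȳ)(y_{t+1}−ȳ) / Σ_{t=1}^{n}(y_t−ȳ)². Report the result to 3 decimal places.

0.053

Mean ȳ = (16.8 + 10.9 + 0.5 + 4.3 + 12.1 + 2.0 + 10.5 + 10.8 + 20.5 + 9.4 + 16.7)/11 = 10.4091
Numerator Σ_{t=1}^{10}(y_t−ȳ)(y_{t+1}−ȳ) = 20.9445
Denominator Σ(y_t−ȳ)² = 392.7491
r_1 = 20.9445 / 392.7491 = 0.053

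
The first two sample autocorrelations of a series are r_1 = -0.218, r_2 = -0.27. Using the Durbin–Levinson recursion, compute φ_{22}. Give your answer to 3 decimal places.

-0.333

φ_{22} = (r_2 − r_1²) / (1 − r_1²)
r_1² = (-0.218)² = 0.047524
Numerator = -0.27 − 0.0475 = -0.3175; denominator = 1 − 0.0475 = 0.9525
φ_{22} = -0.3175 / 0.9525 = -0.333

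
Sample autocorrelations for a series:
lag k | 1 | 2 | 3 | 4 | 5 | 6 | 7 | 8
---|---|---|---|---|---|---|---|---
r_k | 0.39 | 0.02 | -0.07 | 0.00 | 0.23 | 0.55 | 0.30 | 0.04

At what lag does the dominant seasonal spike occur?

The largest autocorrelation is r_6 = 0.55; the remaining lags stay at or below 0.39. The elevated value at lag 1 (0.39), dropping to 0.02 at lag 2, reflects decaying short-term dependence rather than seasonality.
The dominant spike at lag 6 indicates a seasonal period of 6.

6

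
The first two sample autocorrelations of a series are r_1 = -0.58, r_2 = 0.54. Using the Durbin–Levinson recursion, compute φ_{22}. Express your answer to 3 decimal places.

φ_{22} = (r_2 − r_1²) / (1 − r_1²)
r_1² = (-0.58)² = 0.3364
Numerator = 0.54 − 0.3364 = 0.2036; denominator = 1 − 0.3364 = 0.6636
φ_{22} = 0.2036 / 0.6636 = 0.307

0.307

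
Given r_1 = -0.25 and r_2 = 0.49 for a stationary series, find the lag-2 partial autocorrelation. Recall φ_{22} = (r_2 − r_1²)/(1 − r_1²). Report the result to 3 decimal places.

0.456

φ_{22} = (r_2 − r_1²) / (1 − r_1²)
r_1² = (-0.25)² = 0.0625
Numerator = 0.49 − 0.0625 = 0.4275; denominator = 1 − 0.0625 = 0.9375
φ_{22} = 0.4275 / 0.9375 = 0.456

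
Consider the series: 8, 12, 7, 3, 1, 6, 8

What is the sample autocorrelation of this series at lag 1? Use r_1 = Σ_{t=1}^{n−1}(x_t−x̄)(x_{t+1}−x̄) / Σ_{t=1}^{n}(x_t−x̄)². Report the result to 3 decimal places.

Mean x̄ = (8 + 12 + 7 + 3 + 1 + 6 + 8)/7 = 6.4286
Deviations from mean: 1.5714, 5.5714, 0.5714, -3.4286, -5.4286, -0.4286, 1.5714
Σ(x_t−x̄)(x_{t+1}−x̄) = (8.7551) + (3.1837) + (-1.9592) + (18.6122) + (2.3265) + (-0.6735) = 30.2449
Denominator Σ(x_t−x̄)² = 77.7143
r_1 = 30.2449 / 77.7143 = 0.389

0.389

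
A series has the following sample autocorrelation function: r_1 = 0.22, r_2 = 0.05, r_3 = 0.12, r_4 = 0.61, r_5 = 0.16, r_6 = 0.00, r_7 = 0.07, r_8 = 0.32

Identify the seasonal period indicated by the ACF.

4

The largest autocorrelation is r_4 = 0.61, with a weaker echo at lag 8 (0.32); the remaining lags stay at or below 0.22. The elevated value at lag 1 (0.22), dropping to 0.05 at lag 2, reflects decaying short-term dependence rather than seasonality.
The dominant spike at lag 4 indicates a seasonal period of 4.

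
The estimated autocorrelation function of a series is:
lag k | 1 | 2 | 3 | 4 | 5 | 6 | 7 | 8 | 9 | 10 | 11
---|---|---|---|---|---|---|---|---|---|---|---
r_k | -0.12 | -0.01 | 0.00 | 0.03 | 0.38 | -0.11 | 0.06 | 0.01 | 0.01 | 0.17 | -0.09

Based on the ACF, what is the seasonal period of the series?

The largest autocorrelation is r_5 = 0.38, with a weaker echo at lag 10 (0.17); the remaining lags stay at or below 0.06.
The dominant spike at lag 5 indicates a seasonal period of 5.

5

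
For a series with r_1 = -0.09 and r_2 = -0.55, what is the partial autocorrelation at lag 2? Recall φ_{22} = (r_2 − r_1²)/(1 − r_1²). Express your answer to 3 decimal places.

φ_{22} = (r_2 − r_1²) / (1 − r_1²)
r_1² = (-0.09)² = 0.0081
Numerator = -0.55 − 0.0081 = -0.5581; denominator = 1 − 0.0081 = 0.9919
φ_{22} = -0.5581 / 0.9919 = -0.563

-0.563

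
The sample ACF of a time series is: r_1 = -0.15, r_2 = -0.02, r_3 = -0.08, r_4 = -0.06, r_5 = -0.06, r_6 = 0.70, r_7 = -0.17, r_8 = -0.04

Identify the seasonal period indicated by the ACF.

6

The largest autocorrelation is r_6 = 0.70; the remaining lags stay at or below -0.02.
The dominant spike at lag 6 indicates a seasonal period of 6.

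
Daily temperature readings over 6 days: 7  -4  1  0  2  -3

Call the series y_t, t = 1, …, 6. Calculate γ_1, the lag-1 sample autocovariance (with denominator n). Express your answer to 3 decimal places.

-6.292

Mean ȳ = (7 − 4 + 1 + 0 + 2 − 3)/6 = 0.5000
Deviations: 6.5000, -4.5000, 0.5000, -0.5000, 1.5000, -3.5000
Σ_{t=1}^{5}(y_t−ȳ)(y_{t+1}−ȳ) = -37.7500
γ_1 = -37.7500 / 6 = -6.292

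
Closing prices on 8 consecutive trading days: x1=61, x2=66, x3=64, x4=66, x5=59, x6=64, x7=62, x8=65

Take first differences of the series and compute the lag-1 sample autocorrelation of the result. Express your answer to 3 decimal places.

First differences Δx: 5, -2, 2, -7, 5, -2, 3
Mean of differences = 0.5714
Numerator Σ(Δx_t−Δx̄)(Δx_{t+1}−Δx̄) = -77.0408
Denominator Σ(Δx_t−Δx̄)² = 117.7143
r_1(Δx) = -77.0408 / 117.7143 = -0.654

-0.654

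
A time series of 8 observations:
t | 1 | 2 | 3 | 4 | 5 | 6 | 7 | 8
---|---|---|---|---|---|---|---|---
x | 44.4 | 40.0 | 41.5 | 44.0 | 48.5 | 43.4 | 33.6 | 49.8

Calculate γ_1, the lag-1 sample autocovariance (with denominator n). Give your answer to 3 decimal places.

-7.519

Mean x̄ = (44.4 + 40.0 + 41.5 + 44.0 + 48.5 + 43.4 + 33.6 + 49.8)/8 = 43.1500
Deviations: 1.2500, -3.1500, -1.6500, 0.8500, 5.3500, 0.2500, -9.5500, 6.6500
Σ_{t=1}^{7}(x_t−x̄)(x_{t+1}−x̄) = -60.1525
γ_1 = -60.1525 / 8 = -7.519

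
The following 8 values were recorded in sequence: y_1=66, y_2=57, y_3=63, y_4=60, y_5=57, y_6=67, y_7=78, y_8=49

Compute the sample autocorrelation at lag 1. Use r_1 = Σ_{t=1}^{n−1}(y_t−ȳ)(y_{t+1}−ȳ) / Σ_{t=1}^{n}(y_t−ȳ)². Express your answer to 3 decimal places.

-0.329

Mean ȳ = (66 + 57 + 63 + 60 + 57 + 67 + 78 + 49)/8 = 62.1250
Σ(y_t−ȳ)(y_{t+1}−ȳ) = (-19.8594) + (-4.4844) + (-1.8594) + (10.8906) + (-24.9844) + (77.3906) + (-208.3594) = -171.2656
Denominator Σ(y_t−ȳ)² = 520.8750
r_1 = -171.2656 / 520.8750 = -0.329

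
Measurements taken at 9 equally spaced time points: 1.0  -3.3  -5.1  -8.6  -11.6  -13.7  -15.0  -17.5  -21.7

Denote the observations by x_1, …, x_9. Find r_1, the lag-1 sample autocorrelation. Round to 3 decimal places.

Mean x̄ = (1.0 − 3.3 − 5.1 − 8.6 − 11.6 − 13.7 − 15.0 − 17.5 − 21.7)/9 = -10.6111
Numerator Σ_{t=1}^{8}(x_t−x̄)(x_{t+1}−x̄) = 257.5132
Denominator Σ(x_t−x̄)² = 422.8889
r_1 = 257.5132 / 422.8889 = 0.609

0.609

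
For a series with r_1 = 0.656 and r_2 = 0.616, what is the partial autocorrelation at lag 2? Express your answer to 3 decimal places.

φ_{22} = (r_2 − r_1²) / (1 − r_1²)
r_1² = (0.656)² = 0.430336
Numerator = 0.616 − 0.4303 = 0.1857; denominator = 1 − 0.4303 = 0.5697
φ_{22} = 0.1857 / 0.5697 = 0.326

0.326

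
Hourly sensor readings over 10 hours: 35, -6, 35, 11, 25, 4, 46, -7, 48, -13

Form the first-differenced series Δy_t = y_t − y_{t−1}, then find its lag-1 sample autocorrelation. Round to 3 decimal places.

-0.794

First differences Δy: -41, 41, -24, 14, -21, 42, -53, 55, -61
Mean of differences = -5.3333
Numerator Σ(Δy_t−Δȳ)(Δy_{t+1}−Δȳ) = -12413.4444
Denominator Σ(Δy_t−Δȳ)² = 15638.0000
r_1(Δy) = -12413.4444 / 15638.0000 = -0.794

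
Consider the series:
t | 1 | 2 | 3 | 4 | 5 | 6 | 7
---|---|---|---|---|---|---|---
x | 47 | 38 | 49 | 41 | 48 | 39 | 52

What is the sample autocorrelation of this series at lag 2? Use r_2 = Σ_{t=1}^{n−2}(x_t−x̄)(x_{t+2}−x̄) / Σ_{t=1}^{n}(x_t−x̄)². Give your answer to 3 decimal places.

0.522

Mean x̄ = (47 + 38 + 49 + 41 + 48 + 39 + 52)/7 = 44.8571
Σ(x_t−x̄)(x_{t+2}−x̄) = (8.8776) + (26.4490) + (13.0204) + (22.5918) + (22.4490) = 93.3878
Denominator Σ(x_t−x̄)² = 178.8571
r_2 = 93.3878 / 178.8571 = 0.522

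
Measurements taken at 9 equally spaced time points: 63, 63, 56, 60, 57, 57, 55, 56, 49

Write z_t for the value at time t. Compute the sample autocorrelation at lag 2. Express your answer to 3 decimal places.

Mean z̄ = (63 + 63 + 56 + 60 + 57 + 57 + 55 + 56 + 49)/9 = 57.3333
Σ(z_t−z̄)(z_{t+2}−z̄) = (-7.5556) + (15.1111) + (0.4444) + (-0.8889) + (0.7778) + (0.4444) + (19.4444) = 27.7778
Denominator Σ(z_t−z̄)² = 150.0000
r_2 = 27.7778 / 150.0000 = 0.185

0.185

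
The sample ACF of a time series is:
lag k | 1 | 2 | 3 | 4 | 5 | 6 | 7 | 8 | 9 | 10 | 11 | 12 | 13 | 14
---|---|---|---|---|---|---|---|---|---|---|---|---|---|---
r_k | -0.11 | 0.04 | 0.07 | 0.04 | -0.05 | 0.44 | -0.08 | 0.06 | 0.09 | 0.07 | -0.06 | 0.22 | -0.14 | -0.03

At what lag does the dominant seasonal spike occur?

The largest autocorrelation is r_6 = 0.44, with a weaker echo at lag 12 (0.22); the remaining lags stay at or below 0.09.
The dominant spike at lag 6 indicates a seasonal period of 6.

6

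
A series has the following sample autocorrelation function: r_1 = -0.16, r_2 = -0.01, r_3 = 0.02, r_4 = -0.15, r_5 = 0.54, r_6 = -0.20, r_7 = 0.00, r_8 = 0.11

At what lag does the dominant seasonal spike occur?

The largest autocorrelation is r_5 = 0.54; the remaining lags stay at or below 0.11.
The dominant spike at lag 5 indicates a seasonal period of 5.

5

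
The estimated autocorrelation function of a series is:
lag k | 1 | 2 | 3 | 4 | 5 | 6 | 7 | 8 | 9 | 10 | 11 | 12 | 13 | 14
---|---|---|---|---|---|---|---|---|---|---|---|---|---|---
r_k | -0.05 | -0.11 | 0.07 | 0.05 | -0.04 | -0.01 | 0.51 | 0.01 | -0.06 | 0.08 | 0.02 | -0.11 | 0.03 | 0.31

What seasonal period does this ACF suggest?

7

The largest autocorrelation is r_7 = 0.51, with a weaker echo at lag 14 (0.31); the remaining lags stay at or below 0.08.
The dominant spike at lag 7 indicates a seasonal period of 7.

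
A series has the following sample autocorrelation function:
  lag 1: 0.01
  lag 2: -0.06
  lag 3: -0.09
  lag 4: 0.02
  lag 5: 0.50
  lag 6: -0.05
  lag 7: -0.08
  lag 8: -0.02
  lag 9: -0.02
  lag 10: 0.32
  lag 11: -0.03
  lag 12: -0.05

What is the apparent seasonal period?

The largest autocorrelation is r_5 = 0.50, with a weaker echo at lag 10 (0.32); the remaining lags stay at or below 0.02.
The dominant spike at lag 5 indicates a seasonal period of 5.

5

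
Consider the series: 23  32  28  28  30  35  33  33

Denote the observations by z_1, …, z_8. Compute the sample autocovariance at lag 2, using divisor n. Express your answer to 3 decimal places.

1.828

Mean z̄ = (23 + 32 + 28 + 28 + 30 + 35 + 33 + 33)/8 = 30.2500
Σ_{t=1}^{6}(z_t−z̄)(z_{t+2}−z̄) = 14.6250
γ_2 = 14.6250 / 8 = 1.828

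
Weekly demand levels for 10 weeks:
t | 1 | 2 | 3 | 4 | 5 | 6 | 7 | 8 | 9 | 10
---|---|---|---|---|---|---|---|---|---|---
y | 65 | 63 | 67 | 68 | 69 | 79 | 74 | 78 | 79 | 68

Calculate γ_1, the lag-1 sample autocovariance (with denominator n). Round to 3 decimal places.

Mean ȳ = (65 + 63 + 67 + 68 + 69 + 79 + 74 + 78 + 79 + 68)/10 = 71.0000
Σ_{t=1}^{9}(y_t−ȳ)(y_{t+1}−ȳ) = 159.0000
γ_1 = 159.0000 / 10 = 15.900

15.900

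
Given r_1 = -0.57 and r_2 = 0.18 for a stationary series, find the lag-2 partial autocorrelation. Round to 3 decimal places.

φ_{22} = (r_2 − r_1²) / (1 − r_1²)
r_1² = (-0.57)² = 0.3249
Numerator = 0.18 − 0.3249 = -0.1449; denominator = 1 − 0.3249 = 0.6751
φ_{22} = -0.1449 / 0.6751 = -0.215

-0.215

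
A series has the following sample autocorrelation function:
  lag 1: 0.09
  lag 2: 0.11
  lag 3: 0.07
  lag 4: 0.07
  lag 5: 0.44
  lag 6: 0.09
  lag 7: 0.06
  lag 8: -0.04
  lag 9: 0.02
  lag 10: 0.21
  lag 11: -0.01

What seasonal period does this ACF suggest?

5

The largest autocorrelation is r_5 = 0.44, with a weaker echo at lag 10 (0.21); the remaining lags stay at or below 0.11.
The dominant spike at lag 5 indicates a seasonal period of 5.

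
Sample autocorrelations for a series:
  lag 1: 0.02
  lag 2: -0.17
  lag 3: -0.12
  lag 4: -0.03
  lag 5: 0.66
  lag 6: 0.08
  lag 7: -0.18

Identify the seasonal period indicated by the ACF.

The largest autocorrelation is r_5 = 0.66; the remaining lags stay at or below 0.08.
The dominant spike at lag 5 indicates a seasonal period of 5.

5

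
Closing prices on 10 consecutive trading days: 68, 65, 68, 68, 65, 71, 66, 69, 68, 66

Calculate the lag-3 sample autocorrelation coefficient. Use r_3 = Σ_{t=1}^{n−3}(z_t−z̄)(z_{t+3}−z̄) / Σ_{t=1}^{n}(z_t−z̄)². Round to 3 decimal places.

0.238

Mean z̄ = (68 + 65 + 68 + 68 + 65 + 71 + 66 + 69 + 68 + 66)/10 = 67.4000
Numerator Σ_{t=1}^{7}(z_t−z̄)(z_{t+3}−z̄) = 7.7200
Denominator Σ(z_t−z̄)² = 32.4000
r_3 = 7.7200 / 32.4000 = 0.238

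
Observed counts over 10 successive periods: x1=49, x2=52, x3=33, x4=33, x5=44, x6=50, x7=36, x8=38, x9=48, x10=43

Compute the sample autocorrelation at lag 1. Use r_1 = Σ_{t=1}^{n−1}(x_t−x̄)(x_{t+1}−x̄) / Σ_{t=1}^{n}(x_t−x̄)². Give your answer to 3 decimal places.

0.038

Mean x̄ = (49 + 52 + 33 + 33 + 44 + 50 + 36 + 38 + 48 + 43)/10 = 42.6000
Numerator Σ_{t=1}^{9}(x_t−x̄)(x_{t+1}−x̄) = 17.8400
Denominator Σ(x_t−x̄)² = 464.4000
r_1 = 17.8400 / 464.4000 = 0.038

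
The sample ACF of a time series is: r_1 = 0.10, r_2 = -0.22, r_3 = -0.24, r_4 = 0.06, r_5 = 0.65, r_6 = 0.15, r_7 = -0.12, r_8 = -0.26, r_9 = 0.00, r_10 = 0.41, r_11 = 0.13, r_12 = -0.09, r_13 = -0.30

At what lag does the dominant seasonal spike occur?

5

The largest autocorrelation is r_5 = 0.65, with a weaker echo at lag 10 (0.41); the remaining lags stay at or below 0.15.
The dominant spike at lag 5 indicates a seasonal period of 5.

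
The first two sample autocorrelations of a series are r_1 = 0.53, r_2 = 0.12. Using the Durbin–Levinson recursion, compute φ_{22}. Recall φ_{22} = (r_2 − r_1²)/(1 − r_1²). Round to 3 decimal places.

φ_{22} = (r_2 − r_1²) / (1 − r_1²)
r_1² = (0.53)² = 0.2809
Numerator = 0.12 − 0.2809 = -0.1609; denominator = 1 − 0.2809 = 0.7191
φ_{22} = -0.1609 / 0.7191 = -0.224

-0.224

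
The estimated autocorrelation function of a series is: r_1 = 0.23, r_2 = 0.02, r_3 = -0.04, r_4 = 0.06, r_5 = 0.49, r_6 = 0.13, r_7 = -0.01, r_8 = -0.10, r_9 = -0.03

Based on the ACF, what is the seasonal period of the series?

The largest autocorrelation is r_5 = 0.49; the remaining lags stay at or below 0.23. The elevated value at lag 1 (0.23), dropping to 0.02 at lag 2, reflects decaying short-term dependence rather than seasonality.
The dominant spike at lag 5 indicates a seasonal period of 5.

5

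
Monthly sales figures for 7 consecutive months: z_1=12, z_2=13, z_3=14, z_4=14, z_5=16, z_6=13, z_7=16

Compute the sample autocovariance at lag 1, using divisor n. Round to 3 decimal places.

Mean z̄ = (12 + 13 + 14 + 14 + 16 + 13 + 16)/7 = 14.0000
Deviations: -2.0000, -1.0000, 0.0000, 0.0000, 2.0000, -1.0000, 2.0000
Σ_{t=1}^{6}(z_t−z̄)(z_{t+1}−z̄) = -2.0000
γ_1 = -2.0000 / 7 = -0.286

-0.286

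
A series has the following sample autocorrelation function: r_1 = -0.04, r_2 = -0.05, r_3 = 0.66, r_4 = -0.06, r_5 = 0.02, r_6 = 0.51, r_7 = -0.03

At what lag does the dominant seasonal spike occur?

3

The largest autocorrelation is r_3 = 0.66, with a weaker echo at lag 6 (0.51); the remaining lags stay at or below 0.02.
The dominant spike at lag 3 indicates a seasonal period of 3.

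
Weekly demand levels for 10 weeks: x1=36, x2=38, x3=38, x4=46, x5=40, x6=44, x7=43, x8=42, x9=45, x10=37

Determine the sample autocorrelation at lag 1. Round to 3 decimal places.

-0.019

Mean x̄ = (36 + 38 + 38 + 46 + 40 + 44 + 43 + 42 + 45 + 37)/10 = 40.9000
Numerator Σ_{t=1}^{9}(x_t−x̄)(x_{t+1}−x̄) = -2.2100
Denominator Σ(x_t−x̄)² = 114.9000
r_1 = -2.2100 / 114.9000 = -0.019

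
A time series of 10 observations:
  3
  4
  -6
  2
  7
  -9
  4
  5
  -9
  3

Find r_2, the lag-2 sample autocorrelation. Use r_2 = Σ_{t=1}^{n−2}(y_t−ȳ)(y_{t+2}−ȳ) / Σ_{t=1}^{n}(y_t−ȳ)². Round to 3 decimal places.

Mean ȳ = (3 + 4 − 6 + 2 + 7 − 9 + 4 + 5 − 9 + 3)/10 = 0.4000
Numerator Σ_{t=1}^{8}(y_t−ȳ)(y_{t+2}−ȳ) = -109.5200
Denominator Σ(y_t−ȳ)² = 324.4000
r_2 = -109.5200 / 324.4000 = -0.338

-0.338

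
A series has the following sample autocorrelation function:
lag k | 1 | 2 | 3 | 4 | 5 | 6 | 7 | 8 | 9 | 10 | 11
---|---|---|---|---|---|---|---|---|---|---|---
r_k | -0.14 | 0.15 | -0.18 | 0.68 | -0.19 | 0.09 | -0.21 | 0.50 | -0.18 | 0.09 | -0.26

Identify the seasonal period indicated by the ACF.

4

The largest autocorrelation is r_4 = 0.68, with a weaker echo at lag 8 (0.50); the remaining lags stay at or below 0.15.
The dominant spike at lag 4 indicates a seasonal period of 4.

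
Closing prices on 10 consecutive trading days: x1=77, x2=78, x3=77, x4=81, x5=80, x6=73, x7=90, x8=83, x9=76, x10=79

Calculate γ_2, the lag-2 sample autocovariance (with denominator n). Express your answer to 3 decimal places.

Mean x̄ = (77 + 78 + 77 + 81 + 80 + 73 + 90 + 83 + 76 + 79)/10 = 79.4000
Σ_{t=1}^{8}(x_t−x̄)(x_{t+2}−x̄) = -62.3200
γ_2 = -62.3200 / 10 = -6.232

-6.232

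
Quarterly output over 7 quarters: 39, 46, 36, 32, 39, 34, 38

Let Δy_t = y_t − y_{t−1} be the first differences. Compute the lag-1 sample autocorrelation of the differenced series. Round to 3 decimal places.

First differences Δy: 7, -10, -4, 7, -5, 4
Mean of differences = -0.1667
Numerator Σ(Δy_t−Δȳ)(Δy_{t+1}−Δȳ) = -115.0278
Denominator Σ(Δy_t−Δȳ)² = 254.8333
r_1(Δy) = -115.0278 / 254.8333 = -0.451

-0.451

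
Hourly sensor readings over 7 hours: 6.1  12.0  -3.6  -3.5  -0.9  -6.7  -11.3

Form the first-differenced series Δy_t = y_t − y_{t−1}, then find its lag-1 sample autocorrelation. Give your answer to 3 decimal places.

First differences Δy: 5.9, -15.6, 0.1, 2.6, -5.8, -4.6
Mean of differences = -2.9000
Numerator Σ(Δy_t−Δȳ)(Δy_{t+1}−Δȳ) = -144.3800
Denominator Σ(Δy_t−Δȳ)² = 289.2800
r_1(Δy) = -144.3800 / 289.2800 = -0.499

-0.499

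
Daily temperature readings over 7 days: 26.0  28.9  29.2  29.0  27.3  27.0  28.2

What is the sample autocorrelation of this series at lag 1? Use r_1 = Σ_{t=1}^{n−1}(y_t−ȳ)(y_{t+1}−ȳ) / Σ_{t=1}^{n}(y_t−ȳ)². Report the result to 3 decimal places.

0.041

Mean ȳ = (26.0 + 28.9 + 29.2 + 29.0 + 27.3 + 27.0 + 28.2)/7 = 27.9429
Deviations from mean: -1.9429, 0.9571, 1.2571, 1.0571, -0.6429, -0.9429, 0.2571
Numerator Σ_{t=1}^{6}(y_t−ȳ)(y_{t+1}−ȳ) = 0.3567
Denominator Σ(y_t−ȳ)² = 8.7571
r_1 = 0.3567 / 8.7571 = 0.041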